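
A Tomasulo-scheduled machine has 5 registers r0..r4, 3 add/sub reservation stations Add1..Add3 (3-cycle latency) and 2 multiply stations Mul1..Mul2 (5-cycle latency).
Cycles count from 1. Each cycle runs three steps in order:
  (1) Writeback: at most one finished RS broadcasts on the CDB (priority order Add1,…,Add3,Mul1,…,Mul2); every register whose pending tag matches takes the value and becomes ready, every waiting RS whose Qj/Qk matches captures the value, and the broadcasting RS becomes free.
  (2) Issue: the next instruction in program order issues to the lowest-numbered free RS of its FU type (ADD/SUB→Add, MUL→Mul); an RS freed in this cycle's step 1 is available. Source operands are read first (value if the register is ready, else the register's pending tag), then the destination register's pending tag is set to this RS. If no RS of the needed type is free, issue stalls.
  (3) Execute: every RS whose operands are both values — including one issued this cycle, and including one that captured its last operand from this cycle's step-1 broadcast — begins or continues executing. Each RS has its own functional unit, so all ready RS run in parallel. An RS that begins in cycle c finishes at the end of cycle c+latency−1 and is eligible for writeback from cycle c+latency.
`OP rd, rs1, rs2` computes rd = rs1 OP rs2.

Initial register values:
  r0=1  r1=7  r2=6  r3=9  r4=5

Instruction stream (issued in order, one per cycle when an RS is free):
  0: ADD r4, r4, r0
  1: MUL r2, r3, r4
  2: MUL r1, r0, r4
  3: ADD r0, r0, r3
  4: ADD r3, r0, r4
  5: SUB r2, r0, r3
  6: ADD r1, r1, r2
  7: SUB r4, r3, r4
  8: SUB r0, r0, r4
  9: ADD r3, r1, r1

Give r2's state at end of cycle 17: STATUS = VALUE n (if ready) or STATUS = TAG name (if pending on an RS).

cycle 1: issue ADD r4<-Add1 // r0:1,r1:7,r2:6,r3:9,r4:Add1
cycle 2: issue MUL r2<-Mul1 // r0:1,r1:7,r2:Mul1,r3:9,r4:Add1
cycle 3: issue MUL r1<-Mul2 // r0:1,r1:Mul2,r2:Mul1,r3:9,r4:Add1
cycle 4: CDB Add1=6; issue ADD r0<-Add1 // r0:Add1,r1:Mul2,r2:Mul1,r3:9,r4:6
cycle 5: issue ADD r3<-Add2 // r0:Add1,r1:Mul2,r2:Mul1,r3:Add2,r4:6
cycle 6: issue SUB r2<-Add3 // r0:Add1,r1:Mul2,r2:Add3,r3:Add2,r4:6
cycle 7: CDB Add1=10; issue ADD r1<-Add1 // r0:10,r1:Add1,r2:Add3,r3:Add2,r4:6
cycle 8: stall // r0:10,r1:Add1,r2:Add3,r3:Add2,r4:6
cycle 9: CDB Mul1=54; stall // r0:10,r1:Add1,r2:Add3,r3:Add2,r4:6
cycle 10: CDB Add2=16; issue SUB r4<-Add2 // r0:10,r1:Add1,r2:Add3,r3:16,r4:Add2
cycle 11: CDB Mul2=6; stall // r0:10,r1:Add1,r2:Add3,r3:16,r4:Add2
cycle 12: stall // r0:10,r1:Add1,r2:Add3,r3:16,r4:Add2
cycle 13: CDB Add2=10; issue SUB r0<-Add2 // r0:Add2,r1:Add1,r2:Add3,r3:16,r4:10
cycle 14: CDB Add3=-6; issue ADD r3<-Add3 // r0:Add2,r1:Add1,r2:-6,r3:Add3,r4:10
cycle 15: - // r0:Add2,r1:Add1,r2:-6,r3:Add3,r4:10
cycle 16: CDB Add2=0 // r0:0,r1:Add1,r2:-6,r3:Add3,r4:10
cycle 17: CDB Add1=0 // r0:0,r1:0,r2:-6,r3:Add3,r4:10

STATUS = VALUE -6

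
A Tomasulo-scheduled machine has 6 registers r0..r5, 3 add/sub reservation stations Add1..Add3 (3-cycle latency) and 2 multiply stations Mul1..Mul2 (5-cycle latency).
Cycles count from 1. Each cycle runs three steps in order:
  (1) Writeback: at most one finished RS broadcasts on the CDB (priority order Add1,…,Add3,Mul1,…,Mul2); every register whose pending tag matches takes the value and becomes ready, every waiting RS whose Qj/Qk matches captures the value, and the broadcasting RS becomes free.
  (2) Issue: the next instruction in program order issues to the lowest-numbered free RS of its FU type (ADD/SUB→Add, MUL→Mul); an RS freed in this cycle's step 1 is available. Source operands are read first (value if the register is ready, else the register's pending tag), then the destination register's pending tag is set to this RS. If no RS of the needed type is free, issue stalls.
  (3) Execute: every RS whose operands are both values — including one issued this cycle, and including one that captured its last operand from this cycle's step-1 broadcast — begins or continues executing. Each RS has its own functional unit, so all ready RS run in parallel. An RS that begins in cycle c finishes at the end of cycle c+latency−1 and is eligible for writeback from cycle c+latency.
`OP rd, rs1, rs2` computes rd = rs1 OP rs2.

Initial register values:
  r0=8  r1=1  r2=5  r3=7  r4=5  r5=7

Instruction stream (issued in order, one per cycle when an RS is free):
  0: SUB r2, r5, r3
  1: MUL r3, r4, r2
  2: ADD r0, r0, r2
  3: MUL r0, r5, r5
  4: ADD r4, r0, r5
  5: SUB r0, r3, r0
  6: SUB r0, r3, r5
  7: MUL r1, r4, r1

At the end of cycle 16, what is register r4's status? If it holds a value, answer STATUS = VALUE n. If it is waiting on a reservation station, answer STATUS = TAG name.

STATUS = VALUE 56

c1: issue SUB r2<-Add1 | r0:8,r1:1,r2:Add1,r3:7,r4:5,r5:7
c2: issue MUL r3<-Mul1 | r0:8,r1:1,r2:Add1,r3:Mul1,r4:5,r5:7
c3: issue ADD r0<-Add2 | r0:Add2,r1:1,r2:Add1,r3:Mul1,r4:5,r5:7
c4: CDB Add1=0; issue MUL r0<-Mul2 | r0:Mul2,r1:1,r2:0,r3:Mul1,r4:5,r5:7
c5: issue ADD r4<-Add1 | r0:Mul2,r1:1,r2:0,r3:Mul1,r4:Add1,r5:7
c6: issue SUB r0<-Add3 | r0:Add3,r1:1,r2:0,r3:Mul1,r4:Add1,r5:7
c7: CDB Add2=8; issue SUB r0<-Add2 | r0:Add2,r1:1,r2:0,r3:Mul1,r4:Add1,r5:7
c8: stall | r0:Add2,r1:1,r2:0,r3:Mul1,r4:Add1,r5:7
c9: CDB Mul1=0; issue MUL r1<-Mul1 | r0:Add2,r1:Mul1,r2:0,r3:0,r4:Add1,r5:7
c10: CDB Mul2=49 | r0:Add2,r1:Mul1,r2:0,r3:0,r4:Add1,r5:7
c11: - | r0:Add2,r1:Mul1,r2:0,r3:0,r4:Add1,r5:7
c12: CDB Add2=-7 | r0:-7,r1:Mul1,r2:0,r3:0,r4:Add1,r5:7
c13: CDB Add1=56 | r0:-7,r1:Mul1,r2:0,r3:0,r4:56,r5:7
c14: CDB Add3=-49 | r0:-7,r1:Mul1,r2:0,r3:0,r4:56,r5:7
c15: - | r0:-7,r1:Mul1,r2:0,r3:0,r4:56,r5:7
c16: - | r0:-7,r1:Mul1,r2:0,r3:0,r4:56,r5:7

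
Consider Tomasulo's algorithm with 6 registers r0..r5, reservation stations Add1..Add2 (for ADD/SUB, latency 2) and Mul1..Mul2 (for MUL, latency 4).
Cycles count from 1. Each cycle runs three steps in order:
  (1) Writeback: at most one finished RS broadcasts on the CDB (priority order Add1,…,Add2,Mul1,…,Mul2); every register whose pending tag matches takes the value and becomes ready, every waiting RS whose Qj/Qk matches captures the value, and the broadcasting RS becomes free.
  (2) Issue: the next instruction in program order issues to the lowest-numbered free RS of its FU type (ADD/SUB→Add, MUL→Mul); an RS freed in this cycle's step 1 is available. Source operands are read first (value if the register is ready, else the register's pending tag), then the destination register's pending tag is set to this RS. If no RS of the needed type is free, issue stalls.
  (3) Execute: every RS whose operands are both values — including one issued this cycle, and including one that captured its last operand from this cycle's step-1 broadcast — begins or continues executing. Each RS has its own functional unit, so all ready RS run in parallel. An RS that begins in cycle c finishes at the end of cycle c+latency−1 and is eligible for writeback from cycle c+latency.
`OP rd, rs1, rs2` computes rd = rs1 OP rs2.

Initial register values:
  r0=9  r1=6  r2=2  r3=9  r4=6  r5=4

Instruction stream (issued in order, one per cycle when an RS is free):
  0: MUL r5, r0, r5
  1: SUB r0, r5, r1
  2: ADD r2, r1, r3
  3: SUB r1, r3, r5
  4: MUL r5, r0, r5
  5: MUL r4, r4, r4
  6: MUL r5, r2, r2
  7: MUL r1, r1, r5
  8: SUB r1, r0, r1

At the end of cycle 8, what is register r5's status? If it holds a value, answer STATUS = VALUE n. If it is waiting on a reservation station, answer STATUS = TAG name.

c1: issue MUL r5<-Mul1 | r0:9,r1:6,r2:2,r3:9,r4:6,r5:Mul1
c2: issue SUB r0<-Add1 | r0:Add1,r1:6,r2:2,r3:9,r4:6,r5:Mul1
c3: issue ADD r2<-Add2 | r0:Add1,r1:6,r2:Add2,r3:9,r4:6,r5:Mul1
c4: stall | r0:Add1,r1:6,r2:Add2,r3:9,r4:6,r5:Mul1
c5: CDB Add2=15; issue SUB r1<-Add2 | r0:Add1,r1:Add2,r2:15,r3:9,r4:6,r5:Mul1
c6: CDB Mul1=36; issue MUL r5<-Mul1 | r0:Add1,r1:Add2,r2:15,r3:9,r4:6,r5:Mul1
c7: issue MUL r4<-Mul2 | r0:Add1,r1:Add2,r2:15,r3:9,r4:Mul2,r5:Mul1
c8: CDB Add1=30; stall | r0:30,r1:Add2,r2:15,r3:9,r4:Mul2,r5:Mul1

STATUS = TAG Mul1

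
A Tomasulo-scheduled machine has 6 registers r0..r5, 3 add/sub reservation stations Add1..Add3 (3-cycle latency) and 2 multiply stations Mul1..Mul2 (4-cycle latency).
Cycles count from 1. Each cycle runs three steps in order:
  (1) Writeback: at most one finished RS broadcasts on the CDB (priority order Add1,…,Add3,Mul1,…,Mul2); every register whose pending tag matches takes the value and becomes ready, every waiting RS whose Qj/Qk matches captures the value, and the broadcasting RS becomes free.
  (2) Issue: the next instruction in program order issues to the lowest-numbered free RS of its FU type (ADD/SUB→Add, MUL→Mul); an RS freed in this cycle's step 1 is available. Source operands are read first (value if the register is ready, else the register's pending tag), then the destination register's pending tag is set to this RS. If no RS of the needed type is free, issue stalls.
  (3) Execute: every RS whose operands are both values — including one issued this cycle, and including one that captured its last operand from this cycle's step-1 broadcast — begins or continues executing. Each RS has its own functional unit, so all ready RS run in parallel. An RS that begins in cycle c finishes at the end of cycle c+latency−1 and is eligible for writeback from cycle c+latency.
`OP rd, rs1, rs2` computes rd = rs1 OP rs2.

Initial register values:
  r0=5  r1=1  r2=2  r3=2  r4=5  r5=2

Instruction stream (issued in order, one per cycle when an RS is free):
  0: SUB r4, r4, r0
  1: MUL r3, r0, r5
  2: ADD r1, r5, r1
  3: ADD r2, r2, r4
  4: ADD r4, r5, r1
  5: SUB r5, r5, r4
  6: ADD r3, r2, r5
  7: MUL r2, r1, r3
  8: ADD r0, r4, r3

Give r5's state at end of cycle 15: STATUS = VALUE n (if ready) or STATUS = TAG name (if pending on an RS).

c1: issue SUB r4<-Add1 | r0:5,r1:1,r2:2,r3:2,r4:Add1,r5:2
c2: issue MUL r3<-Mul1 | r0:5,r1:1,r2:2,r3:Mul1,r4:Add1,r5:2
c3: issue ADD r1<-Add2 | r0:5,r1:Add2,r2:2,r3:Mul1,r4:Add1,r5:2
c4: CDB Add1=0; issue ADD r2<-Add1 | r0:5,r1:Add2,r2:Add1,r3:Mul1,r4:0,r5:2
c5: issue ADD r4<-Add3 | r0:5,r1:Add2,r2:Add1,r3:Mul1,r4:Add3,r5:2
c6: CDB Add2=3; issue SUB r5<-Add2 | r0:5,r1:3,r2:Add1,r3:Mul1,r4:Add3,r5:Add2
c7: CDB Add1=2; issue ADD r3<-Add1 | r0:5,r1:3,r2:2,r3:Add1,r4:Add3,r5:Add2
c8: CDB Mul1=10; issue MUL r2<-Mul1 | r0:5,r1:3,r2:Mul1,r3:Add1,r4:Add3,r5:Add2
c9: CDB Add3=5; issue ADD r0<-Add3 | r0:Add3,r1:3,r2:Mul1,r3:Add1,r4:5,r5:Add2
c10: - | r0:Add3,r1:3,r2:Mul1,r3:Add1,r4:5,r5:Add2
c11: - | r0:Add3,r1:3,r2:Mul1,r3:Add1,r4:5,r5:Add2
c12: CDB Add2=-3 | r0:Add3,r1:3,r2:Mul1,r3:Add1,r4:5,r5:-3
c13: - | r0:Add3,r1:3,r2:Mul1,r3:Add1,r4:5,r5:-3
c14: - | r0:Add3,r1:3,r2:Mul1,r3:Add1,r4:5,r5:-3
c15: CDB Add1=-1 | r0:Add3,r1:3,r2:Mul1,r3:-1,r4:5,r5:-3

STATUS = VALUE -3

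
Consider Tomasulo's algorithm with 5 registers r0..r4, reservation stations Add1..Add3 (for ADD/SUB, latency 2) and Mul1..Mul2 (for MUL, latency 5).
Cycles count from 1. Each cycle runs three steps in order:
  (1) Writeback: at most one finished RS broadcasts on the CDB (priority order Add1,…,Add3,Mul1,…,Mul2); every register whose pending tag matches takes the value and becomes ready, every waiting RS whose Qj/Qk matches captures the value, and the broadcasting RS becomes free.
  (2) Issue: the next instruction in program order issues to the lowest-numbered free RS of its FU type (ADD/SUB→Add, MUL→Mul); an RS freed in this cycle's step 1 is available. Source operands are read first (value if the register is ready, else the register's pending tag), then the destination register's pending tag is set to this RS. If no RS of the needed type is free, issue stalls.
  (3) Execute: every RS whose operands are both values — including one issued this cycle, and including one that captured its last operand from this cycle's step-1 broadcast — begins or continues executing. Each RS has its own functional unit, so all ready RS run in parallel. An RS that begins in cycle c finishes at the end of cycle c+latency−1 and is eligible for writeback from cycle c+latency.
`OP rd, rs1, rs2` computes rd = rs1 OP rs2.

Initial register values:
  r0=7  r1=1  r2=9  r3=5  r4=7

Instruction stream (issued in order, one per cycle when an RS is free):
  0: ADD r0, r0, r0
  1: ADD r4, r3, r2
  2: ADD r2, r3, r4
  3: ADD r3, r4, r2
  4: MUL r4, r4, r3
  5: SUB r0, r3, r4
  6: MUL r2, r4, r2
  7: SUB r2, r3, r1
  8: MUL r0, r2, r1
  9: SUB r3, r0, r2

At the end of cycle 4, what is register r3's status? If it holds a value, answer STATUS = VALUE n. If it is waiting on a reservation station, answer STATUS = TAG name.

  c1: issue ADD r0<-Add1  regs: r0:Add1,r1:1,r2:9,r3:5,r4:7
  c2: issue ADD r4<-Add2  regs: r0:Add1,r1:1,r2:9,r3:5,r4:Add2
  c3: CDB Add1=14; issue ADD r2<-Add1  regs: r0:14,r1:1,r2:Add1,r3:5,r4:Add2
  c4: CDB Add2=14; issue ADD r3<-Add2  regs: r0:14,r1:1,r2:Add1,r3:Add2,r4:14

STATUS = TAG Add2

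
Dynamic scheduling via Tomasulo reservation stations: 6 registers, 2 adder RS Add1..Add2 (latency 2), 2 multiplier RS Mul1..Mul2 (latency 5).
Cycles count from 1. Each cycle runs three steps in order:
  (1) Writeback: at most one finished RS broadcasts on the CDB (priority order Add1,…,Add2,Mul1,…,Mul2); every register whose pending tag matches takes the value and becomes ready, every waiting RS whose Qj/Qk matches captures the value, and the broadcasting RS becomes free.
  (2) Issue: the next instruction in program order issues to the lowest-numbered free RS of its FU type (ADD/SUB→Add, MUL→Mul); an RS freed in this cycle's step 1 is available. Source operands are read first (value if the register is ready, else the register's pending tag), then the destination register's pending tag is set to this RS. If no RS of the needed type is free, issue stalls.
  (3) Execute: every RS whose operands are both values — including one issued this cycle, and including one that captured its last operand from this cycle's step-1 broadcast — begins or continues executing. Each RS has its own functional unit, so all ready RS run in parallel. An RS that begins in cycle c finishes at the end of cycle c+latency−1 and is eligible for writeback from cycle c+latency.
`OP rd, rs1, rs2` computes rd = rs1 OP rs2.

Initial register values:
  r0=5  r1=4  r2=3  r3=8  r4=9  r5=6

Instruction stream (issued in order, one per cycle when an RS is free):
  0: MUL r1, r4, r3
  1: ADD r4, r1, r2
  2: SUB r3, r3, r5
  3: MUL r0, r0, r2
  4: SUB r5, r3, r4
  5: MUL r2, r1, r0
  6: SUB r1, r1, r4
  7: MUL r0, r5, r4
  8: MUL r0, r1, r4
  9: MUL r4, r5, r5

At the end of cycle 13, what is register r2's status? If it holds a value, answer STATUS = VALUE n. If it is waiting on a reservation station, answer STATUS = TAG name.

cycle 1: issue MUL r1<-Mul1 // r0:5,r1:Mul1,r2:3,r3:8,r4:9,r5:6
cycle 2: issue ADD r4<-Add1 // r0:5,r1:Mul1,r2:3,r3:8,r4:Add1,r5:6
cycle 3: issue SUB r3<-Add2 // r0:5,r1:Mul1,r2:3,r3:Add2,r4:Add1,r5:6
cycle 4: issue MUL r0<-Mul2 // r0:Mul2,r1:Mul1,r2:3,r3:Add2,r4:Add1,r5:6
cycle 5: CDB Add2=2; issue SUB r5<-Add2 // r0:Mul2,r1:Mul1,r2:3,r3:2,r4:Add1,r5:Add2
cycle 6: CDB Mul1=72; issue MUL r2<-Mul1 // r0:Mul2,r1:72,r2:Mul1,r3:2,r4:Add1,r5:Add2
cycle 7: stall // r0:Mul2,r1:72,r2:Mul1,r3:2,r4:Add1,r5:Add2
cycle 8: CDB Add1=75; issue SUB r1<-Add1 // r0:Mul2,r1:Add1,r2:Mul1,r3:2,r4:75,r5:Add2
cycle 9: CDB Mul2=15; issue MUL r0<-Mul2 // r0:Mul2,r1:Add1,r2:Mul1,r3:2,r4:75,r5:Add2
cycle 10: CDB Add1=-3; stall // r0:Mul2,r1:-3,r2:Mul1,r3:2,r4:75,r5:Add2
cycle 11: CDB Add2=-73; stall // r0:Mul2,r1:-3,r2:Mul1,r3:2,r4:75,r5:-73
cycle 12: stall // r0:Mul2,r1:-3,r2:Mul1,r3:2,r4:75,r5:-73
cycle 13: stall // r0:Mul2,r1:-3,r2:Mul1,r3:2,r4:75,r5:-73

STATUS = TAG Mul1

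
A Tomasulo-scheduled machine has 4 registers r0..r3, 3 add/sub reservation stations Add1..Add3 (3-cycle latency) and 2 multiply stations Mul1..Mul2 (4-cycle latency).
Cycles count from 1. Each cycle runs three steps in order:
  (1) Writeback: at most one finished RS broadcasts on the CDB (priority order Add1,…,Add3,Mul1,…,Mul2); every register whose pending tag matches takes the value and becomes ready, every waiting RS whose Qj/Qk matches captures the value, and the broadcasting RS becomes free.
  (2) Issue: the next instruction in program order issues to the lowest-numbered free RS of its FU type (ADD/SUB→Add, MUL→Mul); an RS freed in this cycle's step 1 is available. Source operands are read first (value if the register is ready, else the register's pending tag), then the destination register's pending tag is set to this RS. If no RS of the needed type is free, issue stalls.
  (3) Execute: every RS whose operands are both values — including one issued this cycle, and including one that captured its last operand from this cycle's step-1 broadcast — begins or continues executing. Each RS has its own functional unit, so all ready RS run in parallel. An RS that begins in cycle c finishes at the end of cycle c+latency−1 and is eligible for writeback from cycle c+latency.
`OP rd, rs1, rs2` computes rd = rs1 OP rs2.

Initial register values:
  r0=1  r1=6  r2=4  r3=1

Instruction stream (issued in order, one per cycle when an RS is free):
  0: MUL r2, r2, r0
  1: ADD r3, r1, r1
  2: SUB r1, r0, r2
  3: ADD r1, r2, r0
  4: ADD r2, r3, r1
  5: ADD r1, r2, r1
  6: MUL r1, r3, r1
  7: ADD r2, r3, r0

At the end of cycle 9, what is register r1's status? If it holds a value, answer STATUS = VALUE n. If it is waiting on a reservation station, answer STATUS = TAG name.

c1: issue MUL r2<-Mul1 | r0:1,r1:6,r2:Mul1,r3:1
c2: issue ADD r3<-Add1 | r0:1,r1:6,r2:Mul1,r3:Add1
c3: issue SUB r1<-Add2 | r0:1,r1:Add2,r2:Mul1,r3:Add1
c4: issue ADD r1<-Add3 | r0:1,r1:Add3,r2:Mul1,r3:Add1
c5: CDB Add1=12; issue ADD r2<-Add1 | r0:1,r1:Add3,r2:Add1,r3:12
c6: CDB Mul1=4; stall | r0:1,r1:Add3,r2:Add1,r3:12
c7: stall | r0:1,r1:Add3,r2:Add1,r3:12
c8: stall | r0:1,r1:Add3,r2:Add1,r3:12
c9: CDB Add2=-3; issue ADD r1<-Add2 | r0:1,r1:Add2,r2:Add1,r3:12

STATUS = TAG Add2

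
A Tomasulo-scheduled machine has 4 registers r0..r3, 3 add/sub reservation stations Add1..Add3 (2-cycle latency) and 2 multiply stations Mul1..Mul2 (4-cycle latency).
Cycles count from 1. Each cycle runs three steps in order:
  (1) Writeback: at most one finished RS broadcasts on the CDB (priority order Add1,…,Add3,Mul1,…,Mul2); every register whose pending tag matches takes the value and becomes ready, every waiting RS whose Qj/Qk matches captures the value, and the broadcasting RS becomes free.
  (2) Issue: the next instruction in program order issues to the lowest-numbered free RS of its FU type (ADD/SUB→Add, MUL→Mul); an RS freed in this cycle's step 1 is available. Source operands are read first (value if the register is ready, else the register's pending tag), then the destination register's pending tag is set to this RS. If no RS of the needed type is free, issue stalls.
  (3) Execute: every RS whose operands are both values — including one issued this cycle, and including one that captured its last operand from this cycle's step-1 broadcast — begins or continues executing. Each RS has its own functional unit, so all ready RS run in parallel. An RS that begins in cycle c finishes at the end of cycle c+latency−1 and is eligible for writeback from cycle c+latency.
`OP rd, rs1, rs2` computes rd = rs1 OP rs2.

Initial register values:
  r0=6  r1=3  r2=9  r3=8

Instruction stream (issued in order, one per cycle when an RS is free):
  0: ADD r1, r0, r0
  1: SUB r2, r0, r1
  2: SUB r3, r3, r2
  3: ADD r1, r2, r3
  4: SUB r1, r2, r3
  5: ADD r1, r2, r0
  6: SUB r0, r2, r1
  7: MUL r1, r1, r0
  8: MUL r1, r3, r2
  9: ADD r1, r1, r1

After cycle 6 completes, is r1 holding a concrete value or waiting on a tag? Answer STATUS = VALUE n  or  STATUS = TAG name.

STATUS = TAG Add2

  c1: issue ADD r1<-Add1  regs: r0:6,r1:Add1,r2:9,r3:8
  c2: issue SUB r2<-Add2  regs: r0:6,r1:Add1,r2:Add2,r3:8
  c3: CDB Add1=12; issue SUB r3<-Add1  regs: r0:6,r1:12,r2:Add2,r3:Add1
  c4: issue ADD r1<-Add3  regs: r0:6,r1:Add3,r2:Add2,r3:Add1
  c5: CDB Add2=-6; issue SUB r1<-Add2  regs: r0:6,r1:Add2,r2:-6,r3:Add1
  c6: stall  regs: r0:6,r1:Add2,r2:-6,r3:Add1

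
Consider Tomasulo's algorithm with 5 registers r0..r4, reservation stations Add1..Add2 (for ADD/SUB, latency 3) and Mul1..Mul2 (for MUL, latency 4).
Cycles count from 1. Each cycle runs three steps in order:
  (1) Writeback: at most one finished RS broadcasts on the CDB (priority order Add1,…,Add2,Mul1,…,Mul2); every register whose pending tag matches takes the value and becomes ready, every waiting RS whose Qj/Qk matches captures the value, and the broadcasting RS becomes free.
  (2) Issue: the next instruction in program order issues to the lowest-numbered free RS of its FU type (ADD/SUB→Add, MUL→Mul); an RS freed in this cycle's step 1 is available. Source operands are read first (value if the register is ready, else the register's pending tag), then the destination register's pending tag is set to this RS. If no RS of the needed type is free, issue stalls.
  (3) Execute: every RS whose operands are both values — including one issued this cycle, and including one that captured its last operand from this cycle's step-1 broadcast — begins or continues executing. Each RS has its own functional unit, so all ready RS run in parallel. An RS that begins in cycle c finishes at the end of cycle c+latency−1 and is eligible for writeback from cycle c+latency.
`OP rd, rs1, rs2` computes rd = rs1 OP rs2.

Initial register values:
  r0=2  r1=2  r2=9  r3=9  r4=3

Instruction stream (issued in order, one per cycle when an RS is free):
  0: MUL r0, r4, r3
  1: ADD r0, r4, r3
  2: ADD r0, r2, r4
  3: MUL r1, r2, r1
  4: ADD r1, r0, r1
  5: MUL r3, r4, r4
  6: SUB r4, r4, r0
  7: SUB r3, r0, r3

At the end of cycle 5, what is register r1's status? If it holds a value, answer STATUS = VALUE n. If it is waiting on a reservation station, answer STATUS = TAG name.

  c1: issue MUL r0<-Mul1  regs: r0:Mul1,r1:2,r2:9,r3:9,r4:3
  c2: issue ADD r0<-Add1  regs: r0:Add1,r1:2,r2:9,r3:9,r4:3
  c3: issue ADD r0<-Add2  regs: r0:Add2,r1:2,r2:9,r3:9,r4:3
  c4: issue MUL r1<-Mul2  regs: r0:Add2,r1:Mul2,r2:9,r3:9,r4:3
  c5: CDB Add1=12; issue ADD r1<-Add1  regs: r0:Add2,r1:Add1,r2:9,r3:9,r4:3

STATUS = TAG Add1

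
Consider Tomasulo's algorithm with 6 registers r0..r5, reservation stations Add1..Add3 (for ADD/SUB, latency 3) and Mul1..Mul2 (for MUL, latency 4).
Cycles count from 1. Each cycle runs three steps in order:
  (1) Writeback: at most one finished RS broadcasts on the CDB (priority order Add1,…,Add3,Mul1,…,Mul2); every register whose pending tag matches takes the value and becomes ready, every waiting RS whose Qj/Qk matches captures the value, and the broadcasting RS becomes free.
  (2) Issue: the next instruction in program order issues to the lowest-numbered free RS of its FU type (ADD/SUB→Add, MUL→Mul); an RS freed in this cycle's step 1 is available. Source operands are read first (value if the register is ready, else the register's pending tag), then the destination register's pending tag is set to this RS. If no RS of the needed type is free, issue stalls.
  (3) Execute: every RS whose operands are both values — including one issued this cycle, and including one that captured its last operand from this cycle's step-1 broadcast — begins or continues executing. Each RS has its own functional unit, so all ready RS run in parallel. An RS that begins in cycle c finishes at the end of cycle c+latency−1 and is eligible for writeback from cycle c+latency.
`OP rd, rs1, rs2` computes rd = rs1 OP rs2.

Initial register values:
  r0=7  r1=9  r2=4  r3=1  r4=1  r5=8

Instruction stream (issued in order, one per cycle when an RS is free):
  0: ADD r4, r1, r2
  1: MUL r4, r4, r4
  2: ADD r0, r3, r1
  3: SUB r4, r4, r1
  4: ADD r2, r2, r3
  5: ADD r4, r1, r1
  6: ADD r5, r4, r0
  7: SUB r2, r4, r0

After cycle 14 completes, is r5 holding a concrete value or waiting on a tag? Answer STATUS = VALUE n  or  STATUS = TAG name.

  c1: issue ADD r4<-Add1  regs: r0:7,r1:9,r2:4,r3:1,r4:Add1,r5:8
  c2: issue MUL r4<-Mul1  regs: r0:7,r1:9,r2:4,r3:1,r4:Mul1,r5:8
  c3: issue ADD r0<-Add2  regs: r0:Add2,r1:9,r2:4,r3:1,r4:Mul1,r5:8
  c4: CDB Add1=13; issue SUB r4<-Add1  regs: r0:Add2,r1:9,r2:4,r3:1,r4:Add1,r5:8
  c5: issue ADD r2<-Add3  regs: r0:Add2,r1:9,r2:Add3,r3:1,r4:Add1,r5:8
  c6: CDB Add2=10; issue ADD r4<-Add2  regs: r0:10,r1:9,r2:Add3,r3:1,r4:Add2,r5:8
  c7: stall  regs: r0:10,r1:9,r2:Add3,r3:1,r4:Add2,r5:8
  c8: CDB Add3=5; issue ADD r5<-Add3  regs: r0:10,r1:9,r2:5,r3:1,r4:Add2,r5:Add3
  c9: CDB Add2=18; issue SUB r2<-Add2  regs: r0:10,r1:9,r2:Add2,r3:1,r4:18,r5:Add3
  c10: CDB Mul1=169  regs: r0:10,r1:9,r2:Add2,r3:1,r4:18,r5:Add3
  c11: -  regs: r0:10,r1:9,r2:Add2,r3:1,r4:18,r5:Add3
  c12: CDB Add2=8  regs: r0:10,r1:9,r2:8,r3:1,r4:18,r5:Add3
  c13: CDB Add1=160  regs: r0:10,r1:9,r2:8,r3:1,r4:18,r5:Add3
  c14: CDB Add3=28  regs: r0:10,r1:9,r2:8,r3:1,r4:18,r5:28

STATUS = VALUE 28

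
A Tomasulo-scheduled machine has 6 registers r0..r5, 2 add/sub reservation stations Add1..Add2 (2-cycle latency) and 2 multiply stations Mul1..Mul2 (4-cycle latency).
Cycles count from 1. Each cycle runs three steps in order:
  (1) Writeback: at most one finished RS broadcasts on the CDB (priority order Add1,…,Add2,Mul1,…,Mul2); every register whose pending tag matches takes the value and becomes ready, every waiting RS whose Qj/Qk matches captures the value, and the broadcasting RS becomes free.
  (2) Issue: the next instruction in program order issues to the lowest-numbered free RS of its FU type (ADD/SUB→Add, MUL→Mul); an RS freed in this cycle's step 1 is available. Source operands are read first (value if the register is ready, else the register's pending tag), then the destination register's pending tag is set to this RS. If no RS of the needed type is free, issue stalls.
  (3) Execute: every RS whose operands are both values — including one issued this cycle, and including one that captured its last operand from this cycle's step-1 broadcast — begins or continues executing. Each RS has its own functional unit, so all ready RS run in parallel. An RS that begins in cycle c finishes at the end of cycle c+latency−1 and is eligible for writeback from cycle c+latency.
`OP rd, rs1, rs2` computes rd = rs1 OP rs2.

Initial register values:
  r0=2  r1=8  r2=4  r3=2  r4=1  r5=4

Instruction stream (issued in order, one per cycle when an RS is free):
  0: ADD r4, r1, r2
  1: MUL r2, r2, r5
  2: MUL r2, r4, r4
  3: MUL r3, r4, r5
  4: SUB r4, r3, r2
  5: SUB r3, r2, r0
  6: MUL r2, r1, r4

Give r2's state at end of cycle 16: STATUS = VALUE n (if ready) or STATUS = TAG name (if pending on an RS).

c1: issue ADD r4<-Add1 | r0:2,r1:8,r2:4,r3:2,r4:Add1,r5:4
c2: issue MUL r2<-Mul1 | r0:2,r1:8,r2:Mul1,r3:2,r4:Add1,r5:4
c3: CDB Add1=12; issue MUL r2<-Mul2 | r0:2,r1:8,r2:Mul2,r3:2,r4:12,r5:4
c4: stall | r0:2,r1:8,r2:Mul2,r3:2,r4:12,r5:4
c5: stall | r0:2,r1:8,r2:Mul2,r3:2,r4:12,r5:4
c6: CDB Mul1=16; issue MUL r3<-Mul1 | r0:2,r1:8,r2:Mul2,r3:Mul1,r4:12,r5:4
c7: CDB Mul2=144; issue SUB r4<-Add1 | r0:2,r1:8,r2:144,r3:Mul1,r4:Add1,r5:4
c8: issue SUB r3<-Add2 | r0:2,r1:8,r2:144,r3:Add2,r4:Add1,r5:4
c9: issue MUL r2<-Mul2 | r0:2,r1:8,r2:Mul2,r3:Add2,r4:Add1,r5:4
c10: CDB Add2=142 | r0:2,r1:8,r2:Mul2,r3:142,r4:Add1,r5:4
c11: CDB Mul1=48 | r0:2,r1:8,r2:Mul2,r3:142,r4:Add1,r5:4
c12: - | r0:2,r1:8,r2:Mul2,r3:142,r4:Add1,r5:4
c13: CDB Add1=-96 | r0:2,r1:8,r2:Mul2,r3:142,r4:-96,r5:4
c14: - | r0:2,r1:8,r2:Mul2,r3:142,r4:-96,r5:4
c15: - | r0:2,r1:8,r2:Mul2,r3:142,r4:-96,r5:4
c16: - | r0:2,r1:8,r2:Mul2,r3:142,r4:-96,r5:4

STATUS = TAG Mul2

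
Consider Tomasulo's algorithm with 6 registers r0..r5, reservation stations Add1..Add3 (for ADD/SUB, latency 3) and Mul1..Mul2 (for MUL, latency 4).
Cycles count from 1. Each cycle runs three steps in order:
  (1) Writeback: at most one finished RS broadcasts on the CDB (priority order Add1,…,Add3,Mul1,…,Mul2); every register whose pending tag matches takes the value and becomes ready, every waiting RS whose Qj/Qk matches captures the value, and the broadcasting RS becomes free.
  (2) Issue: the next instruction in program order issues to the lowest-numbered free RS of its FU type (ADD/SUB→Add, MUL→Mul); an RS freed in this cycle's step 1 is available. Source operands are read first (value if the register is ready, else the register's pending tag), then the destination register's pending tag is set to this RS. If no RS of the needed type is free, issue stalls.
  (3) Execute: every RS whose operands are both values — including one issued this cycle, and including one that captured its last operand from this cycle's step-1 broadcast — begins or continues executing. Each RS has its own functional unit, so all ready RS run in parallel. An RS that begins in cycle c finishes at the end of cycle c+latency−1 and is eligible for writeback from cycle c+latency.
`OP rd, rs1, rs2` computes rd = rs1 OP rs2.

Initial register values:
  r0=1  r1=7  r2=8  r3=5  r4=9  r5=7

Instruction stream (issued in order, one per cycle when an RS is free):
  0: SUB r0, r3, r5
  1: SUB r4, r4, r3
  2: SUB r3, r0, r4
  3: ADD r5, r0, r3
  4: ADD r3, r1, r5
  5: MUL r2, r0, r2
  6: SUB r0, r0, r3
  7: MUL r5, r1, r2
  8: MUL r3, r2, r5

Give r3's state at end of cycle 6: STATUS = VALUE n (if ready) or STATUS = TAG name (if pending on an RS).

STATUS = TAG Add2

c1: issue SUB r0<-Add1 | r0:Add1,r1:7,r2:8,r3:5,r4:9,r5:7
c2: issue SUB r4<-Add2 | r0:Add1,r1:7,r2:8,r3:5,r4:Add2,r5:7
c3: issue SUB r3<-Add3 | r0:Add1,r1:7,r2:8,r3:Add3,r4:Add2,r5:7
c4: CDB Add1=-2; issue ADD r5<-Add1 | r0:-2,r1:7,r2:8,r3:Add3,r4:Add2,r5:Add1
c5: CDB Add2=4; issue ADD r3<-Add2 | r0:-2,r1:7,r2:8,r3:Add2,r4:4,r5:Add1
c6: issue MUL r2<-Mul1 | r0:-2,r1:7,r2:Mul1,r3:Add2,r4:4,r5:Add1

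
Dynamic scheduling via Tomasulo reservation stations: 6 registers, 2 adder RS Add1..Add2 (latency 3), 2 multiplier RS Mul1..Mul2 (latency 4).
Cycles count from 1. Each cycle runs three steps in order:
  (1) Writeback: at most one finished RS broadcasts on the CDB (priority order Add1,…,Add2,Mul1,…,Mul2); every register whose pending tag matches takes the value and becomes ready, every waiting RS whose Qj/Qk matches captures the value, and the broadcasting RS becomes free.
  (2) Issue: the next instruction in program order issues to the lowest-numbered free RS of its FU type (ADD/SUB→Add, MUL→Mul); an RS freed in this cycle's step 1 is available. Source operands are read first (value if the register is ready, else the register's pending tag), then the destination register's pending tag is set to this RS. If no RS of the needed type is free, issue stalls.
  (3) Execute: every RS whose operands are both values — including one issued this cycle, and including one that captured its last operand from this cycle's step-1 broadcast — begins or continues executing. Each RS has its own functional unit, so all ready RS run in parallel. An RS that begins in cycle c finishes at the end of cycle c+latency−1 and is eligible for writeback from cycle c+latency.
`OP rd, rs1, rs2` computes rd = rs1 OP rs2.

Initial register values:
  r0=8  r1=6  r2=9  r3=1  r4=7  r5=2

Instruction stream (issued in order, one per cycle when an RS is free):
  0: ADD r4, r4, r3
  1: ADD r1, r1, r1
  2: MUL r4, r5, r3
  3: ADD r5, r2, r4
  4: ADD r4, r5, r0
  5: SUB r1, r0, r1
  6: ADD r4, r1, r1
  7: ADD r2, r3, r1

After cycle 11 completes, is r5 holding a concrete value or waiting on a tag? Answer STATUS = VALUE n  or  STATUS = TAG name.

STATUS = VALUE 11

c1: issue ADD r4<-Add1 | r0:8,r1:6,r2:9,r3:1,r4:Add1,r5:2
c2: issue ADD r1<-Add2 | r0:8,r1:Add2,r2:9,r3:1,r4:Add1,r5:2
c3: issue MUL r4<-Mul1 | r0:8,r1:Add2,r2:9,r3:1,r4:Mul1,r5:2
c4: CDB Add1=8; issue ADD r5<-Add1 | r0:8,r1:Add2,r2:9,r3:1,r4:Mul1,r5:Add1
c5: CDB Add2=12; issue ADD r4<-Add2 | r0:8,r1:12,r2:9,r3:1,r4:Add2,r5:Add1
c6: stall | r0:8,r1:12,r2:9,r3:1,r4:Add2,r5:Add1
c7: CDB Mul1=2; stall | r0:8,r1:12,r2:9,r3:1,r4:Add2,r5:Add1
c8: stall | r0:8,r1:12,r2:9,r3:1,r4:Add2,r5:Add1
c9: stall | r0:8,r1:12,r2:9,r3:1,r4:Add2,r5:Add1
c10: CDB Add1=11; issue SUB r1<-Add1 | r0:8,r1:Add1,r2:9,r3:1,r4:Add2,r5:11
c11: stall | r0:8,r1:Add1,r2:9,r3:1,r4:Add2,r5:11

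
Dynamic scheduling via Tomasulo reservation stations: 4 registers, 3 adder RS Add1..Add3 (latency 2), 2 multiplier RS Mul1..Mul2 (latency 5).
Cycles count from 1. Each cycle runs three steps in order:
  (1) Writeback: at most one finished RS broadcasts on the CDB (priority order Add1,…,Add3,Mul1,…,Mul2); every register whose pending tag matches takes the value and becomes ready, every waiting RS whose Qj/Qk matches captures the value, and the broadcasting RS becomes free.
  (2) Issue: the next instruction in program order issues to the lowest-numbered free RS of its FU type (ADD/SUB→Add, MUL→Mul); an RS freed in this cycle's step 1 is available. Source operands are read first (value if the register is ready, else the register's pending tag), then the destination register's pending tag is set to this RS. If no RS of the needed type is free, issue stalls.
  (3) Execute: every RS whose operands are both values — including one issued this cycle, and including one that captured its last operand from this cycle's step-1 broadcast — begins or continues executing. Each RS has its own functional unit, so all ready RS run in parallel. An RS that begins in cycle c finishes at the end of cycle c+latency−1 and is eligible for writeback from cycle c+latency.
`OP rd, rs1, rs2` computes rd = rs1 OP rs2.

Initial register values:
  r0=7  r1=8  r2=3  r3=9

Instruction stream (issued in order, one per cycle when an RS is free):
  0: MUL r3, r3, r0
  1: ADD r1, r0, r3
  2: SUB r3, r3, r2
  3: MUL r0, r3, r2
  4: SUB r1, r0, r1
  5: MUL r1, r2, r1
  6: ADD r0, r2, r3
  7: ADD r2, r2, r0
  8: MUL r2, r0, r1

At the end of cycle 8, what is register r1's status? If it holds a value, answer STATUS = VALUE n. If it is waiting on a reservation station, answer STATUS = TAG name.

c1: issue MUL r3<-Mul1 | r0:7,r1:8,r2:3,r3:Mul1
c2: issue ADD r1<-Add1 | r0:7,r1:Add1,r2:3,r3:Mul1
c3: issue SUB r3<-Add2 | r0:7,r1:Add1,r2:3,r3:Add2
c4: issue MUL r0<-Mul2 | r0:Mul2,r1:Add1,r2:3,r3:Add2
c5: issue SUB r1<-Add3 | r0:Mul2,r1:Add3,r2:3,r3:Add2
c6: CDB Mul1=63; issue MUL r1<-Mul1 | r0:Mul2,r1:Mul1,r2:3,r3:Add2
c7: stall | r0:Mul2,r1:Mul1,r2:3,r3:Add2
c8: CDB Add1=70; issue ADD r0<-Add1 | r0:Add1,r1:Mul1,r2:3,r3:Add2

STATUS = TAG Mul1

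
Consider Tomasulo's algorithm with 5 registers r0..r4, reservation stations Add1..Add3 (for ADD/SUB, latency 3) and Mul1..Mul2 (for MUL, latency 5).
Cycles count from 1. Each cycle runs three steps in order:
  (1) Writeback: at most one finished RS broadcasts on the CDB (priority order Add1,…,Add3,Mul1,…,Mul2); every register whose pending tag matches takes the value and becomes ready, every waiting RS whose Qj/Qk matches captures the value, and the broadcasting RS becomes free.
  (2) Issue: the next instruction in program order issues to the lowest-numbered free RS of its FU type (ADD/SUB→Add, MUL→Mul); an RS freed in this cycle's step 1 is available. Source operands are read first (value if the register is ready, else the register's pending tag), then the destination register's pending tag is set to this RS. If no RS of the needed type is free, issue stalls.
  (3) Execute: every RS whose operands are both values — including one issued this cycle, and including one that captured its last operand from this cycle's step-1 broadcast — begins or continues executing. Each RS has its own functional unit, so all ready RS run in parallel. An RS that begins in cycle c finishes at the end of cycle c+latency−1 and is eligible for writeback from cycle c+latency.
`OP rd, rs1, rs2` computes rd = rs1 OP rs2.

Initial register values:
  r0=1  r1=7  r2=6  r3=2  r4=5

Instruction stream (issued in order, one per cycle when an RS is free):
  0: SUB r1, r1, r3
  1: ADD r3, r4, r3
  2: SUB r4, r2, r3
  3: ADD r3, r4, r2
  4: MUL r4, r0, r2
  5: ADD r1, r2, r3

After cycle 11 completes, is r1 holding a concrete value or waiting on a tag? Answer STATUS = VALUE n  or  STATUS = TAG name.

c1: issue SUB r1<-Add1 | r0:1,r1:Add1,r2:6,r3:2,r4:5
c2: issue ADD r3<-Add2 | r0:1,r1:Add1,r2:6,r3:Add2,r4:5
c3: issue SUB r4<-Add3 | r0:1,r1:Add1,r2:6,r3:Add2,r4:Add3
c4: CDB Add1=5; issue ADD r3<-Add1 | r0:1,r1:5,r2:6,r3:Add1,r4:Add3
c5: CDB Add2=7; issue MUL r4<-Mul1 | r0:1,r1:5,r2:6,r3:Add1,r4:Mul1
c6: issue ADD r1<-Add2 | r0:1,r1:Add2,r2:6,r3:Add1,r4:Mul1
c7: - | r0:1,r1:Add2,r2:6,r3:Add1,r4:Mul1
c8: CDB Add3=-1 | r0:1,r1:Add2,r2:6,r3:Add1,r4:Mul1
c9: - | r0:1,r1:Add2,r2:6,r3:Add1,r4:Mul1
c10: CDB Mul1=6 | r0:1,r1:Add2,r2:6,r3:Add1,r4:6
c11: CDB Add1=5 | r0:1,r1:Add2,r2:6,r3:5,r4:6

STATUS = TAG Add2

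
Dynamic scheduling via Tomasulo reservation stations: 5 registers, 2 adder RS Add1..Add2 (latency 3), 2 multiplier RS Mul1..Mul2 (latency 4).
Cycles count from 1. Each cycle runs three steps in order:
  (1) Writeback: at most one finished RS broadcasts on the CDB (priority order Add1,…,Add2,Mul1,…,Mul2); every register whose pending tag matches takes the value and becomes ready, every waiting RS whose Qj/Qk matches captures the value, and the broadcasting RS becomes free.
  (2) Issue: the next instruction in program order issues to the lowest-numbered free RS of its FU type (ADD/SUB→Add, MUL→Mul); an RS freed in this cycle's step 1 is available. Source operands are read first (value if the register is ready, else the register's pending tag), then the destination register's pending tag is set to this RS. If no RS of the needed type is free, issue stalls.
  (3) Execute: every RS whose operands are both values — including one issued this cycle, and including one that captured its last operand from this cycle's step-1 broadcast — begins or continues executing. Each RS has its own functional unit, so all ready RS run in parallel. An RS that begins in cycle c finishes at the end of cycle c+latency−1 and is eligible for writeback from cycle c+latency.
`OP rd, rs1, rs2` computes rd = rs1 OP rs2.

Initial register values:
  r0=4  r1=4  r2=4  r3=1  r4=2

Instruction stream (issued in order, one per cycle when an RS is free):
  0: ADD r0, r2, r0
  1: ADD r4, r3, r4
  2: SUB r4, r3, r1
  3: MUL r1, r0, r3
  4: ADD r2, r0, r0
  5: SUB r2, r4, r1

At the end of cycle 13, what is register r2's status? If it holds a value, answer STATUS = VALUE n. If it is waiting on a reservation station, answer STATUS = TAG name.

cycle 1: issue ADD r0<-Add1 // r0:Add1,r1:4,r2:4,r3:1,r4:2
cycle 2: issue ADD r4<-Add2 // r0:Add1,r1:4,r2:4,r3:1,r4:Add2
cycle 3: stall // r0:Add1,r1:4,r2:4,r3:1,r4:Add2
cycle 4: CDB Add1=8; issue SUB r4<-Add1 // r0:8,r1:4,r2:4,r3:1,r4:Add1
cycle 5: CDB Add2=3; issue MUL r1<-Mul1 // r0:8,r1:Mul1,r2:4,r3:1,r4:Add1
cycle 6: issue ADD r2<-Add2 // r0:8,r1:Mul1,r2:Add2,r3:1,r4:Add1
cycle 7: CDB Add1=-3; issue SUB r2<-Add1 // r0:8,r1:Mul1,r2:Add1,r3:1,r4:-3
cycle 8: - // r0:8,r1:Mul1,r2:Add1,r3:1,r4:-3
cycle 9: CDB Add2=16 // r0:8,r1:Mul1,r2:Add1,r3:1,r4:-3
cycle 10: CDB Mul1=8 // r0:8,r1:8,r2:Add1,r3:1,r4:-3
cycle 11: - // r0:8,r1:8,r2:Add1,r3:1,r4:-3
cycle 12: - // r0:8,r1:8,r2:Add1,r3:1,r4:-3
cycle 13: CDB Add1=-11 // r0:8,r1:8,r2:-11,r3:1,r4:-3

STATUS = VALUE -11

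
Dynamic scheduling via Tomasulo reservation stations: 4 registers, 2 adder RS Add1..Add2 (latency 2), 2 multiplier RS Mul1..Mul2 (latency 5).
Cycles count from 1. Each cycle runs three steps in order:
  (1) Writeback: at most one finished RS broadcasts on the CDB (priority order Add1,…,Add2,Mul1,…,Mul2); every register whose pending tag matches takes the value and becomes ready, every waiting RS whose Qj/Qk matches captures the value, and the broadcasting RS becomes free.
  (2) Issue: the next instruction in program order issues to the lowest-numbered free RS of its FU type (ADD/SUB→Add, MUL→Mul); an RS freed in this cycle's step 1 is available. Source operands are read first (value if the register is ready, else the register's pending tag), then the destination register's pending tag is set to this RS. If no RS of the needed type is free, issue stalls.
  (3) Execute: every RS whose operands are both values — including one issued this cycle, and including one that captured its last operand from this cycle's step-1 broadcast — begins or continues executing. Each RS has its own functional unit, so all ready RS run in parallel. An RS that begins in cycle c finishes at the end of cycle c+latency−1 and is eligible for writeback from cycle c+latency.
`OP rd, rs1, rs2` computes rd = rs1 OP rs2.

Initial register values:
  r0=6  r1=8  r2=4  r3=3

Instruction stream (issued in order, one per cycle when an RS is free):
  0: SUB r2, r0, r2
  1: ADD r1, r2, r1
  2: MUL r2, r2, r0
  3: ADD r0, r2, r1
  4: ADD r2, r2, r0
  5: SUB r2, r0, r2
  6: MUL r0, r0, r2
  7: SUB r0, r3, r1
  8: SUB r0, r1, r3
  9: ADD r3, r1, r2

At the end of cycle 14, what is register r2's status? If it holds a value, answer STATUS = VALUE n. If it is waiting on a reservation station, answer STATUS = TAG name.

STATUS = VALUE -12

c1: issue SUB r2<-Add1 | r0:6,r1:8,r2:Add1,r3:3
c2: issue ADD r1<-Add2 | r0:6,r1:Add2,r2:Add1,r3:3
c3: CDB Add1=2; issue MUL r2<-Mul1 | r0:6,r1:Add2,r2:Mul1,r3:3
c4: issue ADD r0<-Add1 | r0:Add1,r1:Add2,r2:Mul1,r3:3
c5: CDB Add2=10; issue ADD r2<-Add2 | r0:Add1,r1:10,r2:Add2,r3:3
c6: stall | r0:Add1,r1:10,r2:Add2,r3:3
c7: stall | r0:Add1,r1:10,r2:Add2,r3:3
c8: CDB Mul1=12; stall | r0:Add1,r1:10,r2:Add2,r3:3
c9: stall | r0:Add1,r1:10,r2:Add2,r3:3
c10: CDB Add1=22; issue SUB r2<-Add1 | r0:22,r1:10,r2:Add1,r3:3
c11: issue MUL r0<-Mul1 | r0:Mul1,r1:10,r2:Add1,r3:3
c12: CDB Add2=34; issue SUB r0<-Add2 | r0:Add2,r1:10,r2:Add1,r3:3
c13: stall | r0:Add2,r1:10,r2:Add1,r3:3
c14: CDB Add1=-12; issue SUB r0<-Add1 | r0:Add1,r1:10,r2:-12,r3:3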